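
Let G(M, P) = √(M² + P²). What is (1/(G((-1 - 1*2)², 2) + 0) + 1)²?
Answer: (85 + √85)²/7225 ≈ 1.2287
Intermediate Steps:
(1/(G((-1 - 1*2)², 2) + 0) + 1)² = (1/(√(((-1 - 1*2)²)² + 2²) + 0) + 1)² = (1/(√(((-1 - 2)²)² + 4) + 0) + 1)² = (1/(√(((-3)²)² + 4) + 0) + 1)² = (1/(√(9² + 4) + 0) + 1)² = (1/(√(81 + 4) + 0) + 1)² = (1/(√85 + 0) + 1)² = (1/(√85) + 1)² = (√85/85 + 1)² = (1 + √85/85)²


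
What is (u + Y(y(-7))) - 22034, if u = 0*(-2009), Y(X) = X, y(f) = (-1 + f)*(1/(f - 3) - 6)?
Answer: -109926/5 ≈ -21985.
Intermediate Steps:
y(f) = (-1 + f)*(-6 + 1/(-3 + f)) (y(f) = (-1 + f)*(1/(-3 + f) - 6) = (-1 + f)*(-6 + 1/(-3 + f)))
u = 0
(u + Y(y(-7))) - 22034 = (0 + (-19 - 6*(-7)**2 + 25*(-7))/(-3 - 7)) - 22034 = (0 + (-19 - 6*49 - 175)/(-10)) - 22034 = (0 - (-19 - 294 - 175)/10) - 22034 = (0 - 1/10*(-488)) - 22034 = (0 + 244/5) - 22034 = 244/5 - 22034 = -109926/5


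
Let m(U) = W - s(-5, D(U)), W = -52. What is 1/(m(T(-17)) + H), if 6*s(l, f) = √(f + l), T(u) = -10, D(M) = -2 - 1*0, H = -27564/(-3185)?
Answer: -15829500960/686211538471 + 60865350*I*√7/686211538471 ≈ -0.023068 + 0.00023467*I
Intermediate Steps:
H = 27564/3185 (H = -27564*(-1/3185) = 27564/3185 ≈ 8.6543)
D(M) = -2 (D(M) = -2 + 0 = -2)
s(l, f) = √(f + l)/6
m(U) = -52 - I*√7/6 (m(U) = -52 - √(-2 - 5)/6 = -52 - √(-7)/6 = -52 - I*√7/6)
1/(m(T(-17)) + H) = 1/((-52 - I*√7/6) + 27564/3185) = 1/(-138056/3185 - I*√7/6)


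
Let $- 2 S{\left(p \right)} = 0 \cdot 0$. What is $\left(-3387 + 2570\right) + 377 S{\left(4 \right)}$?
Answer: $-817$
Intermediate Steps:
$S{\left(p \right)} = 0$ ($S{\left(p \right)} = - \frac{0 \cdot 0}{2} = \left(- \frac{1}{2}\right) 0 = 0$)
$\left(-3387 + 2570\right) + 377 S{\left(4 \right)} = \left(-3387 + 2570\right) + 377 \cdot 0 = -817 + 0 = -817$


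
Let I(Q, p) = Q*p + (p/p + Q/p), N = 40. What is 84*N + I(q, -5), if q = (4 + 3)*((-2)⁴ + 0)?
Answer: 13893/5 ≈ 2778.6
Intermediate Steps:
q = 112 (q = 7*(16 + 0) = 7*16 = 112)
I(Q, p) = 1 + Q*p + Q/p (I(Q, p) = Q*p + (1 + Q/p) = 1 + Q*p + Q/p)
84*N + I(q, -5) = 84*40 + (1 + 112*(-5) + 112/(-5)) = 3360 + (1 - 560 + 112*(-⅕)) = 3360 + (1 - 560 - 112/5) = 3360 - 2907/5 = 13893/5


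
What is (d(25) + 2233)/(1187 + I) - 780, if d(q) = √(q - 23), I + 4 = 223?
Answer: -1094447/1406 + √2/1406 ≈ -778.41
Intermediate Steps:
I = 219 (I = -4 + 223 = 219)
d(q) = √(-23 + q)
(d(25) + 2233)/(1187 + I) - 780 = (√(-23 + 25) + 2233)/(1187 + 219) - 780 = (√2 + 2233)/1406 - 780 = (2233 + √2)*(1/1406) - 780 = (2233/1406 + √2/1406) - 780 = -1094447/1406 + √2/1406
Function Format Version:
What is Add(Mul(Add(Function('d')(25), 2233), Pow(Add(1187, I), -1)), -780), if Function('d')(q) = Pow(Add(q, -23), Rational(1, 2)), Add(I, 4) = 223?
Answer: Add(Rational(-1094447, 1406), Mul(Rational(1, 1406), Pow(2, Rational(1, 2)))) ≈ -778.41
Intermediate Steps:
I = 219 (I = Add(-4, 223) = 219)
Function('d')(q) = Pow(Add(-23, q), Rational(1, 2))
Add(Mul(Add(Function('d')(25), 2233), Pow(Add(1187, I), -1)), -780) = Add(Mul(Add(Pow(Add(-23, 25), Rational(1, 2)), 2233), Pow(Add(1187, 219), -1)), -780) = Add(Mul(Add(Pow(2, Rational(1, 2)), 2233), Pow(1406, -1)), -780) = Add(Mul(Add(2233, Pow(2, Rational(1, 2))), Rational(1, 1406)), -780) = Add(Add(Rational(2233, 1406), Mul(Rational(1, 1406), Pow(2, Rational(1, 2)))), -780) = Add(Rational(-1094447, 1406), Mul(Rational(1, 1406), Pow(2, Rational(1, 2))))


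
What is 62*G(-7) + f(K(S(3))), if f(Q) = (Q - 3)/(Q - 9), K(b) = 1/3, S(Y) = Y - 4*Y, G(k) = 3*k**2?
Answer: 118486/13 ≈ 9114.3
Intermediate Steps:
S(Y) = -3*Y
K(b) = 1/3
f(Q) = (-3 + Q)/(-9 + Q)
62*G(-7) + f(K(S(3))) = 62*(3*(-7)**2) + (-3 + 1/3)/(-9 + 1/3) = 62*(3*49) - 8/3/(-26/3) = 62*147 - 3/26*(-8/3) = 9114 + 4/13 = 118486/13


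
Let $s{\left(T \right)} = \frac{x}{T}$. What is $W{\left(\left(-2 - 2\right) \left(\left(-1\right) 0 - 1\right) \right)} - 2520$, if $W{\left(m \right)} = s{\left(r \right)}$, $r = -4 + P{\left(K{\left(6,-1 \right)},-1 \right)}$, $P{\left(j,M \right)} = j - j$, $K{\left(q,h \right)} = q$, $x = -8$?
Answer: $-2518$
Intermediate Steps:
$P{\left(j,M \right)} = 0$
$r = -4$ ($r = -4 + 0 = -4$)
$s{\left(T \right)} = - \frac{8}{T}$
$W{\left(m \right)} = 2$ ($W{\left(m \right)} = - \frac{8}{-4} = \left(-8\right) \left(- \frac{1}{4}\right) = 2$)
$W{\left(\left(-2 - 2\right) \left(\left(-1\right) 0 - 1\right) \right)} - 2520 = 2 - 2520 = -2518$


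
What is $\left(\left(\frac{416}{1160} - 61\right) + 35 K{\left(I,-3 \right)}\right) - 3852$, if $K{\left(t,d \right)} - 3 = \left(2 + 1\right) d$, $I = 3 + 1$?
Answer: $- \frac{597783}{145} \approx -4122.6$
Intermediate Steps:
$I = 4$
$K{\left(t,d \right)} = 3 + 3 d$ ($K{\left(t,d \right)} = 3 + \left(2 + 1\right) d = 3 + 3 d$)
$\left(\left(\frac{416}{1160} - 61\right) + 35 K{\left(I,-3 \right)}\right) - 3852 = \left(\left(\frac{416}{1160} - 61\right) + 35 \left(3 + 3 \left(-3\right)\right)\right) - 3852 = \left(\left(416 \cdot \frac{1}{1160} - 61\right) + 35 \left(3 - 9\right)\right) - 3852 = \left(\left(\frac{52}{145} - 61\right) + 35 \left(-6\right)\right) - 3852 = \left(- \frac{8793}{145} - 210\right) - 3852 = - \frac{39243}{145} - 3852 = - \frac{597783}{145}$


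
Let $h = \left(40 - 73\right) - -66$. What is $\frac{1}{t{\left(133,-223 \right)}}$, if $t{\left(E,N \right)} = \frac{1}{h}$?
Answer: $33$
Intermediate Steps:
$h = 33$ ($h = -33 + 66 = 33$)
$t{\left(E,N \right)} = \frac{1}{33}$
$\frac{1}{t{\left(133,-223 \right)}} = \frac{1}{\frac{1}{33}} = 33$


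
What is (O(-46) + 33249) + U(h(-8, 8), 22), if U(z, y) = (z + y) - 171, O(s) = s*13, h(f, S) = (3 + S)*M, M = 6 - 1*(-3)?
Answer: 32601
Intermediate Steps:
M = 9 (M = 6 + 3 = 9)
h(f, S) = 27 + 9*S (h(f, S) = (3 + S)*9 = 27 + 9*S)
O(s) = 13*s
U(z, y) = -171 + y + z (U(z, y) = (y + z) - 171 = -171 + y + z)
(O(-46) + 33249) + U(h(-8, 8), 22) = (13*(-46) + 33249) + (-171 + 22 + (27 + 9*8)) = (-598 + 33249) + (-171 + 22 + (27 + 72)) = 32651 + (-171 + 22 + 99) = 32651 - 50 = 32601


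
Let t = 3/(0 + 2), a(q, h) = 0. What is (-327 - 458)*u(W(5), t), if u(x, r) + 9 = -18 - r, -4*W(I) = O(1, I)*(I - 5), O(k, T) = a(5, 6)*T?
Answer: 44745/2 ≈ 22373.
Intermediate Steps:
O(k, T) = 0 (O(k, T) = 0*T = 0)
t = 3/2 ≈ 1.5000
W(I) = 0 (W(I) = -0*(I - 5) = -0*(-5 + I) = -¼*0 = 0)
u(x, r) = -27 - r (u(x, r) = -9 + (-18 - r) = -27 - r)
(-327 - 458)*u(W(5), t) = (-327 - 458)*(-27 - 1*3/2) = -785*(-27 - 3/2) = -785*(-57/2) = 44745/2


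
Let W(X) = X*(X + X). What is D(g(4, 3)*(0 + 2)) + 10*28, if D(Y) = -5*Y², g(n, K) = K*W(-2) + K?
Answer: -14300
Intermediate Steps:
W(X) = 2*X² (W(X) = X*(2*X) = 2*X²)
g(n, K) = 9*K (g(n, K) = K*(2*(-2)²) + K = K*(2*4) + K = K*8 + K = 8*K + K = 9*K)
D(g(4, 3)*(0 + 2)) + 10*28 = -5*729*(0 + 2)² + 10*28 = -5*(27*2)² + 280 = -5*54² + 280 = -5*2916 + 280 = -14580 + 280 = -14300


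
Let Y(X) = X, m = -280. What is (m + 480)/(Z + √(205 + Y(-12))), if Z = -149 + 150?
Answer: -25/24 + 25*√193/24 ≈ 13.430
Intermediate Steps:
Z = 1
(m + 480)/(Z + √(205 + Y(-12))) = (-280 + 480)/(1 + √(205 - 12)) = 200/(1 + √193)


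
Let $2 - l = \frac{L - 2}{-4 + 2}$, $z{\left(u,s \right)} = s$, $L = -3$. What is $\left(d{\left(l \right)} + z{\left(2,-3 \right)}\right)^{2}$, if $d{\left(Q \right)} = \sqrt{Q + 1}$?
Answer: $\frac{\left(6 - \sqrt{2}\right)^{2}}{4} \approx 5.2574$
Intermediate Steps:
$l = - \frac{1}{2}$ ($l = 2 - \frac{-3 - 2}{-4 + 2} = 2 - - \frac{5}{-2} = 2 - \left(-5\right) \left(- \frac{1}{2}\right) = 2 - \frac{5}{2} = - \frac{1}{2} \approx -0.5$)
$d{\left(Q \right)} = \sqrt{1 + Q}$
$\left(d{\left(l \right)} + z{\left(2,-3 \right)}\right)^{2} = \left(\sqrt{1 - \frac{1}{2}} - 3\right)^{2} = \left(\sqrt{\frac{1}{2}} - 3\right)^{2} = \left(\frac{\sqrt{2}}{2} - 3\right)^{2} = \left(-3 + \frac{\sqrt{2}}{2}\right)^{2}$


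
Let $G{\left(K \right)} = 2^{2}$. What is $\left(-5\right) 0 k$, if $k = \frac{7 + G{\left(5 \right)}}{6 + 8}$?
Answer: $0$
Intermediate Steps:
$G{\left(K \right)} = 4$
$k = \frac{11}{14}$ ($k = \frac{7 + 4}{6 + 8} = \frac{11}{14} \approx 0.78571$)
$\left(-5\right) 0 k = \left(-5\right) 0 \cdot \frac{11}{14} = 0 \cdot \frac{11}{14} = 0$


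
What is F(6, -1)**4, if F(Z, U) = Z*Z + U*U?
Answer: 1874161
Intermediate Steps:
F(Z, U) = U**2 + Z**2 (F(Z, U) = Z**2 + U**2 = U**2 + Z**2)
F(6, -1)**4 = ((-1)**2 + 6**2)**4 = (1 + 36)**4 = 37**4 = 1874161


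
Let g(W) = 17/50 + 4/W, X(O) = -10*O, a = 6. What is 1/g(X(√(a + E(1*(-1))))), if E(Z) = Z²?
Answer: 5950/1623 + 1000*√7/1623 ≈ 5.2962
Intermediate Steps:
g(W) = 17/50 + 4/W (g(W) = 17*(1/50) + 4/W = 17/50 + 4/W)
1/g(X(√(a + E(1*(-1))))) = 1/(17/50 + 4/((-10*√(6 + (1*(-1))²)))) = 1/(17/50 + 4/((-10*√(6 + (-1)²)))) = 1/(17/50 + 4/((-10*√(6 + 1)))) = 1/(17/50 + 4/((-10*√7))) = 1/(17/50 + 4*(-√7/70)) = 1/(17/50 - 2*√7/35)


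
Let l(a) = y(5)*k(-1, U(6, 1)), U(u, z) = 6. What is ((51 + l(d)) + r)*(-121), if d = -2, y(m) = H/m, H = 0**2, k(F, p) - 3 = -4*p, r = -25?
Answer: -3146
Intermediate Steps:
k(F, p) = 3 - 4*p
H = 0
y(m) = 0 (y(m) = 0/m = 0)
l(a) = 0 (l(a) = 0*(3 - 4*6) = 0*(3 - 24) = 0*(-21) = 0)
((51 + l(d)) + r)*(-121) = ((51 + 0) - 25)*(-121) = (51 - 25)*(-121) = 26*(-121) = -3146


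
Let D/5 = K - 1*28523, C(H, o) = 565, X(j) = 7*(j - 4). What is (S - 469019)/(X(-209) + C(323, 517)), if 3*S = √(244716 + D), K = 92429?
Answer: 1013/2 - 27*√86/926 ≈ 506.23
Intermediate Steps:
X(j) = -28 + 7*j (X(j) = 7*(-4 + j) = -28 + 7*j)
D = 319530 (D = 5*(92429 - 1*28523) = 5*(92429 - 28523) = 5*63906 = 319530)
S = 27*√86 (S = √(244716 + 319530)/3 = √564246/3 = (81*√86)/3 = 27*√86 ≈ 250.39)
(S - 469019)/(X(-209) + C(323, 517)) = (27*√86 - 469019)/((-28 + 7*(-209)) + 565) = (-469019 + 27*√86)/((-28 - 1463) + 565) = (-469019 + 27*√86)/(-1491 + 565) = (-469019 + 27*√86)/(-926) = (-469019 + 27*√86)*(-1/926) = 1013/2 - 27*√86/926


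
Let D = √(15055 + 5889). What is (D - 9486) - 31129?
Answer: -40615 + 4*√1309 ≈ -40470.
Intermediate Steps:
D = 4*√1309 (D = √20944 = 4*√1309 ≈ 144.72)
(D - 9486) - 31129 = (4*√1309 - 9486) - 31129 = (-9486 + 4*√1309) - 31129 = -40615 + 4*√1309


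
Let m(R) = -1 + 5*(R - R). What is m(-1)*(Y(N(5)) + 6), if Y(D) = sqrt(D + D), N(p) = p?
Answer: -6 - sqrt(10) ≈ -9.1623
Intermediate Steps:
Y(D) = sqrt(2)*sqrt(D) (Y(D) = sqrt(2*D) = sqrt(2)*sqrt(D))
m(R) = -1 (m(R) = -1 + 5*0 = -1 + 0 = -1)
m(-1)*(Y(N(5)) + 6) = -(sqrt(2)*sqrt(5) + 6) = -(sqrt(10) + 6) = -(6 + sqrt(10)) = -6 - sqrt(10)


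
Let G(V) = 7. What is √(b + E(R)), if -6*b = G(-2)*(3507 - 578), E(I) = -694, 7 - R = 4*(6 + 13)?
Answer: I*√148002/6 ≈ 64.118*I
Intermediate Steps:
R = -69 (R = 7 - 4*(6 + 13) = 7 - 4*19 = 7 - 1*76 = 7 - 76 = -69)
b = -20503/6 (b = -7*(3507 - 578)/6 = -7*2929/6 = -⅙*20503 = -20503/6 ≈ -3417.2)
√(b + E(R)) = √(-20503/6 - 694) = √(-24667/6) = I*√148002/6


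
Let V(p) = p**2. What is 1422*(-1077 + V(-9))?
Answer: -1416312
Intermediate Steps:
1422*(-1077 + V(-9)) = 1422*(-1077 + (-9)**2) = 1422*(-1077 + 81) = 1422*(-996) = -1416312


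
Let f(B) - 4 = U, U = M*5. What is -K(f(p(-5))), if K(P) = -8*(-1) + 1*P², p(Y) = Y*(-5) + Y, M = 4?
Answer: -584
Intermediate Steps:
p(Y) = -4*Y (p(Y) = -5*Y + Y = -4*Y)
U = 20 (U = 4*5 = 20)
f(B) = 24 (f(B) = 4 + 20 = 24)
K(P) = 8 + P²
-K(f(p(-5))) = -(8 + 24²) = -(8 + 576) = -1*584 = -584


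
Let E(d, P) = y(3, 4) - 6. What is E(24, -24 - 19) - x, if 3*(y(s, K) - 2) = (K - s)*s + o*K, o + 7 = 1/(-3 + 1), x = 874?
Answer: -887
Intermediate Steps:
o = -15/2 (o = -7 + 1/(-3 + 1) = -7 + 1/(-2) = -7 - 1/2 = -15/2 ≈ -7.5000)
y(s, K) = 2 - 5*K/2 + s*(K - s)/3 (y(s, K) = 2 + ((K - s)*s - 15*K/2)/3 = 2 + (s*(K - s) - 15*K/2)/3 = 2 + (-15*K/2 + s*(K - s))/3 = 2 + (-5*K/2 + s*(K - s)/3) = 2 - 5*K/2 + s*(K - s)/3)
E(d, P) = -13 (E(d, P) = (2 - 5/2*4 - 1/3*3**2 + (1/3)*4*3) - 6 = (2 - 10 - 1/3*9 + 4) - 6 = (2 - 10 - 3 + 4) - 6 = -7 - 6 = -13)
E(24, -24 - 19) - x = -13 - 1*874 = -13 - 874 = -887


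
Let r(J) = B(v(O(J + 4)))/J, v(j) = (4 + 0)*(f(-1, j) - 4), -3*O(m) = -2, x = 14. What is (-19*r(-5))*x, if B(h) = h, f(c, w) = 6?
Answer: 2128/5 ≈ 425.60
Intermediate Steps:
O(m) = ⅔ (O(m) = -⅓*(-2) = ⅔)
v(j) = 8 (v(j) = (4 + 0)*(6 - 4) = 4*2 = 8)
r(J) = 8/J
(-19*r(-5))*x = -152/(-5)*14 = -152*(-1)/5*14 = -19*(-8/5)*14 = (152/5)*14 = 2128/5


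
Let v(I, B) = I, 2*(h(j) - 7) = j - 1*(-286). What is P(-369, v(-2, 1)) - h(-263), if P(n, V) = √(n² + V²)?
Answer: -37/2 + √136165 ≈ 350.51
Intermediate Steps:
h(j) = 150 + j/2 (h(j) = 7 + (j - 1*(-286))/2 = 7 + (j + 286)/2 = 7 + (286 + j)/2 = 7 + (143 + j/2) = 150 + j/2)
P(n, V) = √(V² + n²)
P(-369, v(-2, 1)) - h(-263) = √((-2)² + (-369)²) - (150 + (½)*(-263)) = √(4 + 136161) - (150 - 263/2) = √136165 - 1*37/2 = √136165 - 37/2 = -37/2 + √136165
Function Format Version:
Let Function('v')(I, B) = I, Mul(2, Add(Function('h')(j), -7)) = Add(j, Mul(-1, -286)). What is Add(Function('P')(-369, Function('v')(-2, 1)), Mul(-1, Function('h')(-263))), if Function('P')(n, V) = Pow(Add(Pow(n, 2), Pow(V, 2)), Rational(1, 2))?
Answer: Add(Rational(-37, 2), Pow(136165, Rational(1, 2))) ≈ 350.51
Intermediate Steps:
Function('h')(j) = Add(150, Mul(Rational(1, 2), j)) (Function('h')(j) = Add(7, Mul(Rational(1, 2), Add(j, Mul(-1, -286)))) = Add(7, Mul(Rational(1, 2), Add(j, 286))) = Add(7, Mul(Rational(1, 2), Add(286, j))) = Add(7, Add(143, Mul(Rational(1, 2), j))) = Add(150, Mul(Rational(1, 2), j)))
Function('P')(n, V) = Pow(Add(Pow(V, 2), Pow(n, 2)), Rational(1, 2))
Add(Function('P')(-369, Function('v')(-2, 1)), Mul(-1, Function('h')(-263))) = Add(Pow(Add(Pow(-2, 2), Pow(-369, 2)), Rational(1, 2)), Mul(-1, Add(150, Mul(Rational(1, 2), -263)))) = Add(Pow(Add(4, 136161), Rational(1, 2)), Mul(-1, Add(150, Rational(-263, 2)))) = Add(Pow(136165, Rational(1, 2)), Mul(-1, Rational(37, 2))) = Add(Pow(136165, Rational(1, 2)), Rational(-37, 2)) = Add(Rational(-37, 2), Pow(136165, Rational(1, 2)))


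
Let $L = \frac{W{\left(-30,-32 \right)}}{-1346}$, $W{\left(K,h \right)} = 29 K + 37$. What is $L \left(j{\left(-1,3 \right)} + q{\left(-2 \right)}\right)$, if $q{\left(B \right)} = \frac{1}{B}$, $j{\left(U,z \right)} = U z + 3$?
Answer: $- \frac{833}{2692} \approx -0.30944$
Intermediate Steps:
$j{\left(U,z \right)} = 3 + U z$
$W{\left(K,h \right)} = 37 + 29 K$
$L = \frac{833}{1346}$ ($L = \frac{37 + 29 \left(-30\right)}{-1346} = \left(37 - 870\right) \left(- \frac{1}{1346}\right) = \left(-833\right) \left(- \frac{1}{1346}\right) = \frac{833}{1346} \approx 0.61887$)
$L \left(j{\left(-1,3 \right)} + q{\left(-2 \right)}\right) = \frac{833 \left(\left(3 - 3\right) + \frac{1}{-2}\right)}{1346} = \frac{833 \left(\left(3 - 3\right) - \frac{1}{2}\right)}{1346} = \frac{833 \left(0 - \frac{1}{2}\right)}{1346} = \frac{833}{1346} \left(- \frac{1}{2}\right) = - \frac{833}{2692}$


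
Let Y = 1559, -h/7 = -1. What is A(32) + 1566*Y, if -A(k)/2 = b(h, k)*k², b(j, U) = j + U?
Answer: 2361522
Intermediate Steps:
h = 7 (h = -7*(-1) = 7)
b(j, U) = U + j
A(k) = -2*k²*(7 + k) (A(k) = -2*(k + 7)*k² = -2*(7 + k)*k² = -2*k²*(7 + k))
A(32) + 1566*Y = 2*32²*(-7 - 1*32) + 1566*1559 = 2*1024*(-7 - 32) + 2441394 = 2*1024*(-39) + 2441394 = -79872 + 2441394 = 2361522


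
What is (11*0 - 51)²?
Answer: 2601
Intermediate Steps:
(11*0 - 51)² = (0 - 51)² = (-51)² = 2601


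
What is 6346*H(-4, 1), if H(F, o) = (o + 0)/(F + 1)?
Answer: -6346/3 ≈ -2115.3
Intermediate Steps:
H(F, o) = o/(1 + F)
6346*H(-4, 1) = 6346*(1/(1 - 4)) = 6346*(1/(-3)) = 6346*(1*(-1/3)) = 6346*(-1/3) = -6346/3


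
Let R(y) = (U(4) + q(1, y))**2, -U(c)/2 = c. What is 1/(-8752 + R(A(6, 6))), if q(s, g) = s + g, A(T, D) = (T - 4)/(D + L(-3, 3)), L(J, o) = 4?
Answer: -25/217644 ≈ -0.00011487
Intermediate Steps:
U(c) = -2*c
A(T, D) = (-4 + T)/(4 + D) (A(T, D) = (T - 4)/(D + 4) = (-4 + T)/(4 + D))
q(s, g) = g + s
R(y) = (-7 + y)**2 (R(y) = (-2*4 + (y + 1))**2 = (-8 + (1 + y))**2 = (-7 + y)**2)
1/(-8752 + R(A(6, 6))) = 1/(-8752 + (-7 + (-4 + 6)/(4 + 6))**2) = 1/(-8752 + (-7 + 2/10)**2) = 1/(-8752 + (-7 + (1/10)*2)**2) = 1/(-8752 + (-7 + 1/5)**2) = 1/(-8752 + (-34/5)**2) = 1/(-8752 + 1156/25) = 1/(-217644/25) = -25/217644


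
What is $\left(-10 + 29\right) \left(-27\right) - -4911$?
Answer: $4398$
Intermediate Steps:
$\left(-10 + 29\right) \left(-27\right) - -4911 = 19 \left(-27\right) + 4911 = -513 + 4911 = 4398$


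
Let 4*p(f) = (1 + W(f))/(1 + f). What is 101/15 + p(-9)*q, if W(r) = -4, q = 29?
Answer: 4537/480 ≈ 9.4521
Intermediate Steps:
p(f) = -3/(4*(1 + f)) (p(f) = ((1 - 4)/(1 + f))/4 = (-3/(1 + f))/4 = -3/(4*(1 + f)))
101/15 + p(-9)*q = 101/15 - 3/(4 + 4*(-9))*29 = 101*(1/15) - 3/(4 - 36)*29 = 101/15 - 3/(-32)*29 = 101/15 - 3*(-1/32)*29 = 101/15 + (3/32)*29 = 101/15 + 87/32 = 4537/480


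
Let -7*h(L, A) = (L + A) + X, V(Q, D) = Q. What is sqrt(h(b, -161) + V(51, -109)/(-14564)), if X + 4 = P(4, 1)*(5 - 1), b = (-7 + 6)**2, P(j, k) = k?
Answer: sqrt(59381728021)/50974 ≈ 4.7805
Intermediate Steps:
b = 1 (b = (-1)**2 = 1)
X = 0 (X = -4 + 1*(5 - 1) = -4 + 1*4 = -4 + 4 = 0)
h(L, A) = -A/7 - L/7 (h(L, A) = -((L + A) + 0)/7 = -((A + L) + 0)/7 = -(A + L)/7 = -A/7 - L/7)
sqrt(h(b, -161) + V(51, -109)/(-14564)) = sqrt((-1/7*(-161) - 1/7*1) + 51/(-14564)) = sqrt((23 - 1/7) + 51*(-1/14564)) = sqrt(160/7 - 51/14564) = sqrt(2329883/101948) = sqrt(59381728021)/50974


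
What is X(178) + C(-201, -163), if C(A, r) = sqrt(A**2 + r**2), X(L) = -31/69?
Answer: -31/69 + sqrt(66970) ≈ 258.34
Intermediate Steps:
X(L) = -31/69 (X(L) = -31*1/69 = -31/69)
X(178) + C(-201, -163) = -31/69 + sqrt((-201)**2 + (-163)**2) = -31/69 + sqrt(40401 + 26569) = -31/69 + sqrt(66970)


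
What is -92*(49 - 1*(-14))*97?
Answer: -562212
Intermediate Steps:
-92*(49 - 1*(-14))*97 = -92*(49 + 14)*97 = -92*63*97 = -5796*97 = -562212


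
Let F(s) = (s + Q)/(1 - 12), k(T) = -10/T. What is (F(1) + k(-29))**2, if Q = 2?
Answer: 529/101761 ≈ 0.0051985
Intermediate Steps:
F(s) = -2/11 - s/11 (F(s) = (s + 2)/(1 - 12) = (2 + s)/(-11) = (2 + s)*(-1/11) = -2/11 - s/11)
(F(1) + k(-29))**2 = ((-2/11 - 1/11*1) - 10/(-29))**2 = ((-2/11 - 1/11) - 10*(-1/29))**2 = (-3/11 + 10/29)**2 = (23/319)**2 = 529/101761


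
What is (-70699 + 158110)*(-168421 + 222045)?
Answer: 4687327464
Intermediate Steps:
(-70699 + 158110)*(-168421 + 222045) = 87411*53624 = 4687327464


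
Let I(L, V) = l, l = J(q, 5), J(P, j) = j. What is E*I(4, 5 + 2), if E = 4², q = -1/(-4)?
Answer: 80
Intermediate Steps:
q = ¼ (q = -1*(-¼) = ¼ ≈ 0.25000)
l = 5
I(L, V) = 5
E = 16
E*I(4, 5 + 2) = 16*5 = 80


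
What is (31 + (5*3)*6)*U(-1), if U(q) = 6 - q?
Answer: 847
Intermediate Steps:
(31 + (5*3)*6)*U(-1) = (31 + (5*3)*6)*(6 - 1*(-1)) = (31 + 15*6)*(6 + 1) = (31 + 90)*7 = 121*7 = 847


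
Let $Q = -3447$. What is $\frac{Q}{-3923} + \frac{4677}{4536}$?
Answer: $\frac{11327821}{5931576} \approx 1.9097$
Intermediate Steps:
$\frac{Q}{-3923} + \frac{4677}{4536} = - \frac{3447}{-3923} + \frac{4677}{4536} = \left(-3447\right) \left(- \frac{1}{3923}\right) + 4677 \cdot \frac{1}{4536} = \frac{3447}{3923} + \frac{1559}{1512} = \frac{11327821}{5931576}$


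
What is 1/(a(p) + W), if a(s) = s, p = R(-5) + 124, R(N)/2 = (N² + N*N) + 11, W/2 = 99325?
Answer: 1/198896 ≈ 5.0278e-6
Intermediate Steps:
W = 198650 (W = 2*99325 = 198650)
R(N) = 22 + 4*N² (R(N) = 2*((N² + N*N) + 11) = 2*((N² + N²) + 11) = 2*(2*N² + 11) = 2*(11 + 2*N²) = 22 + 4*N²)
p = 246 (p = (22 + 4*(-5)²) + 124 = (22 + 4*25) + 124 = (22 + 100) + 124 = 122 + 124 = 246)
1/(a(p) + W) = 1/(246 + 198650) = 1/198896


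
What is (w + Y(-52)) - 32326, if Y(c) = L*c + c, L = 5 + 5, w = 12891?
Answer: -20007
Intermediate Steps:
L = 10
Y(c) = 11*c (Y(c) = 10*c + c = 11*c)
(w + Y(-52)) - 32326 = (12891 + 11*(-52)) - 32326 = (12891 - 572) - 32326 = 12319 - 32326 = -20007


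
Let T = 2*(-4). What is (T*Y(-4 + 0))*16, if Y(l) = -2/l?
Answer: -64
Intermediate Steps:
T = -8
(T*Y(-4 + 0))*16 = -(-16)/(-4 + 0)*16 = -(-16)/(-4)*16 = -(-16)*(-1)/4*16 = -8*½*16 = -4*16 = -64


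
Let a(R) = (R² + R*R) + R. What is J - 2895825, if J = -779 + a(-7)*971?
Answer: -2808243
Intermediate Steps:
a(R) = R + 2*R² (a(R) = (R² + R²) + R = 2*R² + R = R + 2*R²)
J = 87582 (J = -779 - 7*(1 + 2*(-7))*971 = -779 - 7*(1 - 14)*971 = -779 - 7*(-13)*971 = -779 + 91*971 = -779 + 88361 = 87582)
J - 2895825 = 87582 - 2895825 = -2808243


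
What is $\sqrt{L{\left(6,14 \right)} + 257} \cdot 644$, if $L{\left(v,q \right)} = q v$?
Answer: $644 \sqrt{341} \approx 11892.0$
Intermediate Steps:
$\sqrt{L{\left(6,14 \right)} + 257} \cdot 644 = \sqrt{14 \cdot 6 + 257} \cdot 644 = \sqrt{84 + 257} \cdot 644 = \sqrt{341} \cdot 644 = 644 \sqrt{341}$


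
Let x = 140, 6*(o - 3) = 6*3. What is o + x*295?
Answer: 41306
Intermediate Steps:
o = 6 (o = 3 + (6*3)/6 = 3 + (1/6)*18 = 3 + 3 = 6)
o + x*295 = 6 + 140*295 = 6 + 41300 = 41306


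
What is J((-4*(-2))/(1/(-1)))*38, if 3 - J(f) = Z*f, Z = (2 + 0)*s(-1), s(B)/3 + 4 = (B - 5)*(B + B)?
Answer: 14706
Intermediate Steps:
s(B) = -12 + 6*B*(-5 + B) (s(B) = -12 + 3*((B - 5)*(B + B)) = -12 + 3*((-5 + B)*(2*B)) = -12 + 3*(2*B*(-5 + B)) = -12 + 6*B*(-5 + B))
Z = 48 (Z = (2 + 0)*(-12 - 30*(-1) + 6*(-1)**2) = 2*(-12 + 30 + 6*1) = 2*(-12 + 30 + 6) = 2*24 = 48)
J(f) = 3 - 48*f
J((-4*(-2))/(1/(-1)))*38 = (3 - 48*(-4*(-2))/(1/(-1)))*38 = (3 - 384/(-1))*38 = (3 - 384*(-1))*38 = (3 - 48*(-8))*38 = (3 + 384)*38 = 387*38 = 14706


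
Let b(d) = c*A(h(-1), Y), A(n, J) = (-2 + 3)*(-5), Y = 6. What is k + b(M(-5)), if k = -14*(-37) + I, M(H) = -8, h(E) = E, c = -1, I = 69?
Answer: 592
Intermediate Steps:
A(n, J) = -5 (A(n, J) = 1*(-5) = -5)
b(d) = 5 (b(d) = -1*(-5) = 5)
k = 587 (k = -14*(-37) + 69 = 518 + 69 = 587)
k + b(M(-5)) = 587 + 5 = 592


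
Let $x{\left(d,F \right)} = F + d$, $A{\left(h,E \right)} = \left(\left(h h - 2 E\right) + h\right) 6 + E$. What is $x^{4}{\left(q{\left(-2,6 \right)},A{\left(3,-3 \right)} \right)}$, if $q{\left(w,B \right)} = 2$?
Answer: $131079601$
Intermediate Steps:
$A{\left(h,E \right)} = - 11 E + 6 h + 6 h^{2}$ ($A{\left(h,E \right)} = \left(\left(h^{2} - 2 E\right) + h\right) 6 + E = \left(h + h^{2} - 2 E\right) 6 + E = \left(- 12 E + 6 h + 6 h^{2}\right) + E = - 11 E + 6 h + 6 h^{2}$)
$x^{4}{\left(q{\left(-2,6 \right)},A{\left(3,-3 \right)} \right)} = \left(\left(\left(-11\right) \left(-3\right) + 6 \cdot 3 + 6 \cdot 3^{2}\right) + 2\right)^{4} = \left(\left(33 + 18 + 6 \cdot 9\right) + 2\right)^{4} = \left(\left(33 + 18 + 54\right) + 2\right)^{4} = \left(105 + 2\right)^{4} = 107^{4} = 131079601$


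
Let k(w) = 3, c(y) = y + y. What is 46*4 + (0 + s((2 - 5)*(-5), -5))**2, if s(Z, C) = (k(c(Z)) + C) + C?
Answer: 233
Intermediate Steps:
c(y) = 2*y
s(Z, C) = 3 + 2*C (s(Z, C) = (3 + C) + C = 3 + 2*C)
46*4 + (0 + s((2 - 5)*(-5), -5))**2 = 46*4 + (0 + (3 + 2*(-5)))**2 = 184 + (0 + (3 - 10))**2 = 184 + (0 - 7)**2 = 184 + (-7)**2 = 184 + 49 = 233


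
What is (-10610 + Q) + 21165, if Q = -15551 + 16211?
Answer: 11215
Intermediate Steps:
Q = 660
(-10610 + Q) + 21165 = (-10610 + 660) + 21165 = -9950 + 21165 = 11215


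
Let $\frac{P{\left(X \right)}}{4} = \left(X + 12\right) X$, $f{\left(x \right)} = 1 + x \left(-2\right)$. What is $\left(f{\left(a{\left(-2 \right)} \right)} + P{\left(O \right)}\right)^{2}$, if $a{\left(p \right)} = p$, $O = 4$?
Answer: $68121$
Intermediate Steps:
$f{\left(x \right)} = 1 - 2 x$
$P{\left(X \right)} = 4 X \left(12 + X\right)$ ($P{\left(X \right)} = 4 \left(X + 12\right) X = 4 \left(12 + X\right) X = 4 X \left(12 + X\right)$)
$\left(f{\left(a{\left(-2 \right)} \right)} + P{\left(O \right)}\right)^{2} = \left(\left(1 - -4\right) + 4 \cdot 4 \left(12 + 4\right)\right)^{2} = \left(\left(1 + 4\right) + 4 \cdot 4 \cdot 16\right)^{2} = \left(5 + 256\right)^{2} = 261^{2} = 68121$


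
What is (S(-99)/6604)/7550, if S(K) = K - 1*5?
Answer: -1/479425 ≈ -2.0858e-6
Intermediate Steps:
S(K) = -5 + K (S(K) = K - 5 = -5 + K)
(S(-99)/6604)/7550 = ((-5 - 99)/6604)/7550 = -104*1/6604*(1/7550) = -2/127*1/7550 = -1/479425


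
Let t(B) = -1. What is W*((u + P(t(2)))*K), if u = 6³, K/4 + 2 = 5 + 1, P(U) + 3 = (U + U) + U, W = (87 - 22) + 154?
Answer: 735840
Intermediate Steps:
W = 219 (W = 65 + 154 = 219)
P(U) = -3 + 3*U (P(U) = -3 + ((U + U) + U) = -3 + (2*U + U) = -3 + 3*U)
K = 16 (K = -8 + 4*(5 + 1) = -8 + 4*6 = -8 + 24 = 16)
u = 216
W*((u + P(t(2)))*K) = 219*((216 + (-3 + 3*(-1)))*16) = 219*((216 + (-3 - 3))*16) = 219*((216 - 6)*16) = 219*(210*16) = 219*3360 = 735840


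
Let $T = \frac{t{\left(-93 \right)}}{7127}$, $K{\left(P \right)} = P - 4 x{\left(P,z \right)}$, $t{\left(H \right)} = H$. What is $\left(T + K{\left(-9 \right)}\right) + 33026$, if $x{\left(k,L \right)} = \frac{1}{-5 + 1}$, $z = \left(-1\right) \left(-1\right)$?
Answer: $\frac{235319193}{7127} \approx 33018.0$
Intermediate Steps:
$z = 1$
$x{\left(k,L \right)} = - \frac{1}{4}$ ($x{\left(k,L \right)} = \frac{1}{-4} = - \frac{1}{4}$)
$K{\left(P \right)} = 1 + P$ ($K{\left(P \right)} = P - -1 = P + 1 = 1 + P$)
$T = - \frac{93}{7127} \approx -0.013049$
$\left(T + K{\left(-9 \right)}\right) + 33026 = \left(- \frac{93}{7127} + \left(1 - 9\right)\right) + 33026 = \left(- \frac{93}{7127} - 8\right) + 33026 = - \frac{57109}{7127} + 33026 = \frac{235319193}{7127}$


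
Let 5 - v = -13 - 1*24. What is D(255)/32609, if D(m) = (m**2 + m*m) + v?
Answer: 130092/32609 ≈ 3.9895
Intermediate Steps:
v = 42 (v = 5 - (-13 - 1*24) = 5 - (-13 - 24) = 5 - 1*(-37) = 5 + 37 = 42)
D(m) = 42 + 2*m**2 (D(m) = (m**2 + m*m) + 42 = (m**2 + m**2) + 42 = 2*m**2 + 42 = 42 + 2*m**2)
D(255)/32609 = (42 + 2*255**2)/32609 = (42 + 2*65025)*(1/32609) = (42 + 130050)*(1/32609) = 130092*(1/32609) = 130092/32609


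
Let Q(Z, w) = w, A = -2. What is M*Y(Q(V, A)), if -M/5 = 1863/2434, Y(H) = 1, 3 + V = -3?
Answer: -9315/2434 ≈ -3.8270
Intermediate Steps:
V = -6 (V = -3 - 3 = -6)
M = -9315/2434 ≈ -3.8270
M*Y(Q(V, A)) = -9315/2434*1 = -9315/2434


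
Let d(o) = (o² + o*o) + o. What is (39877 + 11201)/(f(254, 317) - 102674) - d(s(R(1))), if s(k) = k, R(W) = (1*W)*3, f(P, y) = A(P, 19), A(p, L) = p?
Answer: -366983/17070 ≈ -21.499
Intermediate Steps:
f(P, y) = P
R(W) = 3*W (R(W) = W*3 = 3*W)
d(o) = o + 2*o² (d(o) = (o² + o²) + o = 2*o² + o = o + 2*o²)
(39877 + 11201)/(f(254, 317) - 102674) - d(s(R(1))) = (39877 + 11201)/(254 - 102674) - 3*1*(1 + 2*(3*1)) = 51078/(-102420) - 3*(1 + 2*3) = 51078*(-1/102420) - 3*(1 + 6) = -8513/17070 - 3*7 = -8513/17070 - 1*21 = -8513/17070 - 21 = -366983/17070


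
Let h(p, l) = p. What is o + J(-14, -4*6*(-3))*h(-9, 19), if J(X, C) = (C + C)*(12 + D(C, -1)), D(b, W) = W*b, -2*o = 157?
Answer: 155363/2 ≈ 77682.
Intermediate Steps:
o = -157/2 (o = -1/2*157 = -157/2 ≈ -78.500)
J(X, C) = 2*C*(12 - C) (J(X, C) = (C + C)*(12 - C) = (2*C)*(12 - C) = 2*C*(12 - C))
o + J(-14, -4*6*(-3))*h(-9, 19) = -157/2 + (2*(-4*6*(-3))*(12 - (-4*6)*(-3)))*(-9) = -157/2 + (2*(-24*(-3))*(12 - (-24)*(-3)))*(-9) = -157/2 + (2*72*(12 - 1*72))*(-9) = -157/2 + (2*72*(12 - 72))*(-9) = -157/2 + (2*72*(-60))*(-9) = -157/2 - 8640*(-9) = -157/2 + 77760 = 155363/2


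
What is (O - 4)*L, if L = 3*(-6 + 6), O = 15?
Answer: 0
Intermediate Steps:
L = 0 (L = 3*0 = 0)
(O - 4)*L = (15 - 4)*0 = 11*0 = 0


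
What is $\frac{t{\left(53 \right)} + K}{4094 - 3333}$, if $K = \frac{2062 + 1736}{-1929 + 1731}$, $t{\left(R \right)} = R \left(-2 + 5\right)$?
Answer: $\frac{1538}{8371} \approx 0.18373$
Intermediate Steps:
$t{\left(R \right)} = 3 R$ ($t{\left(R \right)} = R 3 = 3 R$)
$K = - \frac{211}{11}$ ($K = \frac{3798}{-198} = 3798 \left(- \frac{1}{198}\right) = - \frac{211}{11} \approx -19.182$)
$\frac{t{\left(53 \right)} + K}{4094 - 3333} = \frac{3 \cdot 53 - \frac{211}{11}}{4094 - 3333} = \frac{159 - \frac{211}{11}}{761} = \frac{1538}{11} \cdot \frac{1}{761} = \frac{1538}{8371}$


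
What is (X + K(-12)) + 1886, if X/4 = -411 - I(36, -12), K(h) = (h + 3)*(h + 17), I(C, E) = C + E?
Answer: 101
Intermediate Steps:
K(h) = (3 + h)*(17 + h)
X = -1740 (X = 4*(-411 - (36 - 12)) = 4*(-411 - 1*24) = 4*(-411 - 24) = 4*(-435) = -1740)
(X + K(-12)) + 1886 = (-1740 + (51 + (-12)² + 20*(-12))) + 1886 = (-1740 + (51 + 144 - 240)) + 1886 = (-1740 - 45) + 1886 = -1785 + 1886 = 101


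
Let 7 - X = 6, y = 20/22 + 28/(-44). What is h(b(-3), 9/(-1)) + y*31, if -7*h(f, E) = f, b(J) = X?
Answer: 640/77 ≈ 8.3117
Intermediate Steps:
y = 3/11 (y = 20*(1/22) + 28*(-1/44) = 10/11 - 7/11 = 3/11 ≈ 0.27273)
X = 1 (X = 7 - 1*6 = 7 - 6 = 1)
b(J) = 1
h(f, E) = -f/7
h(b(-3), 9/(-1)) + y*31 = -1/7*1 + (3/11)*31 = -1/7 + 93/11 = 640/77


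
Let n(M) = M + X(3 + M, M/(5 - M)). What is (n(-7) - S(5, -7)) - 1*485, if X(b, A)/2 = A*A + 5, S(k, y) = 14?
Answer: -35663/72 ≈ -495.32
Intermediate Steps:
X(b, A) = 10 + 2*A**2 (X(b, A) = 2*(A*A + 5) = 2*(A**2 + 5) = 2*(5 + A**2) = 10 + 2*A**2)
n(M) = 10 + M + 2*M**2/(5 - M)**2 (n(M) = M + (10 + 2*(M/(5 - M))**2) = M + (10 + 2*(M**2/(5 - M)**2)) = M + (10 + 2*M**2/(5 - M)**2) = 10 + M + 2*M**2/(5 - M)**2)
(n(-7) - S(5, -7)) - 1*485 = ((10 - 7 + 2*(-7)**2/(-5 - 7)**2) - 1*14) - 1*485 = ((10 - 7 + 2*49/(-12)**2) - 14) - 485 = ((10 - 7 + 2*49*(1/144)) - 14) - 485 = ((10 - 7 + 49/72) - 14) - 485 = (265/72 - 14) - 485 = -743/72 - 485 = -35663/72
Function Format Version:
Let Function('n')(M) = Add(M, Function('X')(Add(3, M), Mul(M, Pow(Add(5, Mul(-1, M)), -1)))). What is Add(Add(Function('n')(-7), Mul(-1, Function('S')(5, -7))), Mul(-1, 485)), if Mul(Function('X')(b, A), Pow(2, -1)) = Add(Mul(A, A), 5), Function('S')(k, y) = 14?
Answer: Rational(-35663, 72) ≈ -495.32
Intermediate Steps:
Function('X')(b, A) = Add(10, Mul(2, Pow(A, 2))) (Function('X')(b, A) = Mul(2, Add(Mul(A, A), 5)) = Mul(2, Add(Pow(A, 2), 5)) = Mul(2, Add(5, Pow(A, 2))) = Add(10, Mul(2, Pow(A, 2))))
Function('n')(M) = Add(10, M, Mul(2, Pow(M, 2), Pow(Add(5, Mul(-1, M)), -2))) (Function('n')(M) = Add(M, Add(10, Mul(2, Pow(Mul(M, Pow(Add(5, Mul(-1, M)), -1)), 2)))) = Add(M, Add(10, Mul(2, Mul(Pow(M, 2), Pow(Add(5, Mul(-1, M)), -2))))) = Add(M, Add(10, Mul(2, Pow(M, 2), Pow(Add(5, Mul(-1, M)), -2)))) = Add(10, M, Mul(2, Pow(M, 2), Pow(Add(5, Mul(-1, M)), -2))))
Add(Add(Function('n')(-7), Mul(-1, Function('S')(5, -7))), Mul(-1, 485)) = Add(Add(Add(10, -7, Mul(2, Pow(-7, 2), Pow(Add(-5, -7), -2))), Mul(-1, 14)), Mul(-1, 485)) = Add(Add(Add(10, -7, Mul(2, 49, Pow(-12, -2))), -14), -485) = Add(Add(Add(10, -7, Mul(2, 49, Rational(1, 144))), -14), -485) = Add(Add(Add(10, -7, Rational(49, 72)), -14), -485) = Add(Add(Rational(265, 72), -14), -485) = Add(Rational(-743, 72), -485) = Rational(-35663, 72)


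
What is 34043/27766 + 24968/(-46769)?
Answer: 898895579/1298588054 ≈ 0.69221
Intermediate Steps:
34043/27766 + 24968/(-46769) = 34043*(1/27766) + 24968*(-1/46769) = 34043/27766 - 24968/46769 = 898895579/1298588054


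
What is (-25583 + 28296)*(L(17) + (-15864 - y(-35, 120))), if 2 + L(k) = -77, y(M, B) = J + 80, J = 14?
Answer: -43508381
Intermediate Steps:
y(M, B) = 94 (y(M, B) = 14 + 80 = 94)
L(k) = -79 (L(k) = -2 - 77 = -79)
(-25583 + 28296)*(L(17) + (-15864 - y(-35, 120))) = (-25583 + 28296)*(-79 + (-15864 - 1*94)) = 2713*(-79 + (-15864 - 94)) = 2713*(-79 - 15958) = 2713*(-16037) = -43508381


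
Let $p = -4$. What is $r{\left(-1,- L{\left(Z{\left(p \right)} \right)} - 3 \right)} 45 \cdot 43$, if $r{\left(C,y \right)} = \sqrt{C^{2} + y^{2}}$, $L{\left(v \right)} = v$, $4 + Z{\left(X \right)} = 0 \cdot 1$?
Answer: $1935 \sqrt{2} \approx 2736.5$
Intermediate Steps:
$Z{\left(X \right)} = -4$ ($Z{\left(X \right)} = -4 + 0 \cdot 1 = -4 + 0 = -4$)
$r{\left(-1,- L{\left(Z{\left(p \right)} \right)} - 3 \right)} 45 \cdot 43 = \sqrt{\left(-1\right)^{2} + \left(\left(-1\right) \left(-4\right) - 3\right)^{2}} \cdot 45 \cdot 43 = \sqrt{1 + \left(4 - 3\right)^{2}} \cdot 45 \cdot 43 = \sqrt{1 + 1^{2}} \cdot 45 \cdot 43 = \sqrt{1 + 1} \cdot 45 \cdot 43 = \sqrt{2} \cdot 45 \cdot 43 = 45 \sqrt{2} \cdot 43 = 1935 \sqrt{2}$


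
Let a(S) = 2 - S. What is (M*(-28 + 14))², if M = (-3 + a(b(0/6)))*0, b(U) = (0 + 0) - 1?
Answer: 0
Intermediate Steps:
b(U) = -1 (b(U) = 0 - 1 = -1)
M = 0 (M = (-3 + (2 - 1*(-1)))*0 = (-3 + (2 + 1))*0 = (-3 + 3)*0 = 0*0 = 0)
(M*(-28 + 14))² = (0*(-28 + 14))² = (0*(-14))² = 0² = 0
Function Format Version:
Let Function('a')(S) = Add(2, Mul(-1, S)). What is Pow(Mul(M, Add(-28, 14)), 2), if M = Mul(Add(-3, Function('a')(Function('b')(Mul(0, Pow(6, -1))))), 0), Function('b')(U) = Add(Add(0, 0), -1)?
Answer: 0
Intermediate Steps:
Function('b')(U) = -1 (Function('b')(U) = Add(0, -1) = -1)
M = 0 (M = Mul(Add(-3, Add(2, Mul(-1, -1))), 0) = Mul(Add(-3, Add(2, 1)), 0) = Mul(Add(-3, 3), 0) = Mul(0, 0) = 0)
Pow(Mul(M, Add(-28, 14)), 2) = Pow(Mul(0, Add(-28, 14)), 2) = Pow(Mul(0, -14), 2) = Pow(0, 2) = 0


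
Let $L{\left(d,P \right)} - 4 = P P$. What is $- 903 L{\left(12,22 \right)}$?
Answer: $-440664$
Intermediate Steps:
$L{\left(d,P \right)} = 4 + P^{2}$ ($L{\left(d,P \right)} = 4 + P P = 4 + P^{2}$)
$- 903 L{\left(12,22 \right)} = - 903 \left(4 + 22^{2}\right) = - 903 \left(4 + 484\right) = \left(-903\right) 488 = -440664$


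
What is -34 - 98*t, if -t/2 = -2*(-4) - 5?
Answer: 554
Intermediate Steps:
t = -6 (t = -2*(-2*(-4) - 5) = -2*(8 - 5) = -2*3 = -6)
-34 - 98*t = -34 - 98*(-6) = -34 + 588 = 554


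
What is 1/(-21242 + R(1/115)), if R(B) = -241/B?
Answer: -1/48957 ≈ -2.0426e-5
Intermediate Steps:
1/(-21242 + R(1/115)) = 1/(-21242 - 241/(1/115)) = 1/(-21242 - 241/1/115) = 1/(-21242 - 241*115) = 1/(-21242 - 27715) = 1/(-48957) = -1/48957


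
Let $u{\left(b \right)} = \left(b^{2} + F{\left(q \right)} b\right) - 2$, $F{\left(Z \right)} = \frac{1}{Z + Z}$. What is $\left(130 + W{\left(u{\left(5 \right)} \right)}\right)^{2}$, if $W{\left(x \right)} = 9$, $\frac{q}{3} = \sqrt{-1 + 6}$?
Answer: $19321$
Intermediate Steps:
$q = 3 \sqrt{5}$ ($q = 3 \sqrt{-1 + 6} = 3 \sqrt{5} \approx 6.7082$)
$F{\left(Z \right)} = \frac{1}{2 Z}$
$u{\left(b \right)} = -2 + b^{2} + \frac{b \sqrt{5}}{30}$ ($u{\left(b \right)} = \left(b^{2} + \frac{1}{2 \cdot 3 \sqrt{5}} b\right) - 2 = \left(b^{2} + \frac{\frac{1}{15} \sqrt{5}}{2} b\right) - 2 = \left(b^{2} + \frac{\sqrt{5}}{30} b\right) - 2 = \left(b^{2} + \frac{b \sqrt{5}}{30}\right) - 2 = -2 + b^{2} + \frac{b \sqrt{5}}{30}$)
$\left(130 + W{\left(u{\left(5 \right)} \right)}\right)^{2} = \left(130 + 9\right)^{2} = 139^{2} = 19321$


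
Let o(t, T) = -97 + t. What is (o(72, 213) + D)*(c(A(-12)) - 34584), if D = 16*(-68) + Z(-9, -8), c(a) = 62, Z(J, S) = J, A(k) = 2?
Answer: 38733684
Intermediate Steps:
D = -1097 (D = 16*(-68) - 9 = -1088 - 9 = -1097)
(o(72, 213) + D)*(c(A(-12)) - 34584) = ((-97 + 72) - 1097)*(62 - 34584) = (-25 - 1097)*(-34522) = -1122*(-34522) = 38733684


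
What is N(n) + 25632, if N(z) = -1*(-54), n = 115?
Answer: 25686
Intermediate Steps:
N(z) = 54
N(n) + 25632 = 54 + 25632 = 25686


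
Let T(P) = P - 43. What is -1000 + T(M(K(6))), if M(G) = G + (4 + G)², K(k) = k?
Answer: -937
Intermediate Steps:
T(P) = -43 + P
-1000 + T(M(K(6))) = -1000 + (-43 + (6 + (4 + 6)²)) = -1000 + (-43 + (6 + 10²)) = -1000 + (-43 + (6 + 100)) = -1000 + (-43 + 106) = -1000 + 63 = -937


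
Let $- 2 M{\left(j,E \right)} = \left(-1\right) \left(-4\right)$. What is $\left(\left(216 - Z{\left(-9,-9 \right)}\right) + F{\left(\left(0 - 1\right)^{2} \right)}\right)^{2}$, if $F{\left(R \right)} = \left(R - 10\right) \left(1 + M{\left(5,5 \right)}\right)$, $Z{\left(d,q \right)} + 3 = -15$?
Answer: $59049$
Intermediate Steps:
$M{\left(j,E \right)} = -2$ ($M{\left(j,E \right)} = - \frac{\left(-1\right) \left(-4\right)}{2} = \left(- \frac{1}{2}\right) 4 = -2$)
$Z{\left(d,q \right)} = -18$ ($Z{\left(d,q \right)} = -3 - 15 = -18$)
$F{\left(R \right)} = 10 - R$ ($F{\left(R \right)} = \left(R - 10\right) \left(1 - 2\right) = \left(-10 + R\right) \left(-1\right) = 10 - R$)
$\left(\left(216 - Z{\left(-9,-9 \right)}\right) + F{\left(\left(0 - 1\right)^{2} \right)}\right)^{2} = \left(\left(216 - -18\right) + \left(10 - \left(0 - 1\right)^{2}\right)\right)^{2} = \left(\left(216 + 18\right) + \left(10 - \left(-1\right)^{2}\right)\right)^{2} = \left(234 + \left(10 - 1\right)\right)^{2} = \left(234 + 9\right)^{2} = 243^{2} = 59049$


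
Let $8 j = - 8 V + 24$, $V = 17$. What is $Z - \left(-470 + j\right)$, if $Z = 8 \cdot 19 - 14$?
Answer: $622$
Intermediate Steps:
$j = -14$ ($j = \frac{\left(-8\right) 17 + 24}{8} = \frac{-136 + 24}{8} = \frac{1}{8} \left(-112\right) = -14$)
$Z = 138$ ($Z = 152 - 14 = 138$)
$Z - \left(-470 + j\right) = 138 + \left(\left(\left(98 + 466\right) - 94\right) - -14\right) = 138 + \left(\left(564 - 94\right) + 14\right) = 138 + \left(470 + 14\right) = 138 + 484 = 622$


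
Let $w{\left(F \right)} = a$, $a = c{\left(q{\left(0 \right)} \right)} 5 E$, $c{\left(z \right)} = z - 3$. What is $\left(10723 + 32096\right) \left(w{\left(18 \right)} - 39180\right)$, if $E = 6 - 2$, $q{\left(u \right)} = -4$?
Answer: $-1683643080$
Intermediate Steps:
$c{\left(z \right)} = -3 + z$
$E = 4$
$a = -140$ ($a = \left(-3 - 4\right) 5 \cdot 4 = \left(-7\right) 5 \cdot 4 = \left(-35\right) 4 = -140$)
$w{\left(F \right)} = -140$
$\left(10723 + 32096\right) \left(w{\left(18 \right)} - 39180\right) = \left(10723 + 32096\right) \left(-140 - 39180\right) = 42819 \left(-39320\right) = -1683643080$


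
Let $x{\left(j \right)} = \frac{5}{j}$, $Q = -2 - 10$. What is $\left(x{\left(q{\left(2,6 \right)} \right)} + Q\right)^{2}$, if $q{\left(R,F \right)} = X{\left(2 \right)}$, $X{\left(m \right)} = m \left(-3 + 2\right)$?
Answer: $\frac{841}{4} \approx 210.25$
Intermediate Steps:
$X{\left(m \right)} = - m$ ($X{\left(m \right)} = m \left(-1\right) = - m$)
$q{\left(R,F \right)} = -2$ ($q{\left(R,F \right)} = \left(-1\right) 2 = -2$)
$Q = -12$
$\left(x{\left(q{\left(2,6 \right)} \right)} + Q\right)^{2} = \left(\frac{5}{-2} - 12\right)^{2} = \left(5 \left(- \frac{1}{2}\right) - 12\right)^{2} = \left(- \frac{5}{2} - 12\right)^{2} = \left(- \frac{29}{2}\right)^{2} = \frac{841}{4}$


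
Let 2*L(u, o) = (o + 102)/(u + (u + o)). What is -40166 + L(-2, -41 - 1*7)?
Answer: -2088659/52 ≈ -40167.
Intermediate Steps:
L(u, o) = (102 + o)/(2*(o + 2*u)) (L(u, o) = ((o + 102)/(u + (u + o)))/2 = ((102 + o)/(u + (o + u)))/2 = ((102 + o)/(o + 2*u))/2 = (102 + o)/(2*(o + 2*u)))
-40166 + L(-2, -41 - 1*7) = -40166 + (102 + (-41 - 1*7))/(2*((-41 - 1*7) + 2*(-2))) = -40166 + (102 + (-41 - 7))/(2*((-41 - 7) - 4)) = -40166 + (102 - 48)/(2*(-48 - 4)) = -40166 + (1/2)*54/(-52) = -40166 + (1/2)*(-1/52)*54 = -40166 - 27/52 = -2088659/52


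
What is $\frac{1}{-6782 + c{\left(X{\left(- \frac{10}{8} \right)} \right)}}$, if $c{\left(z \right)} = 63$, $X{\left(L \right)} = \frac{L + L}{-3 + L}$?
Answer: $- \frac{1}{6719} \approx -0.00014883$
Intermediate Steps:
$X{\left(L \right)} = \frac{2 L}{-3 + L}$
$\frac{1}{-6782 + c{\left(X{\left(- \frac{10}{8} \right)} \right)}} = \frac{1}{-6782 + 63} = \frac{1}{-6719} = - \frac{1}{6719}$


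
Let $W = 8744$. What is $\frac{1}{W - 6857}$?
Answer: $\frac{1}{1887} \approx 0.00052994$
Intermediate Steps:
$\frac{1}{W - 6857} = \frac{1}{8744 - 6857} = \frac{1}{1887}$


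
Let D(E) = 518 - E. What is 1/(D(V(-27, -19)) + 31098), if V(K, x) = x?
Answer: 1/31635 ≈ 3.1611e-5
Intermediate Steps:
1/(D(V(-27, -19)) + 31098) = 1/((518 - 1*(-19)) + 31098) = 1/((518 + 19) + 31098) = 1/(537 + 31098) = 1/31635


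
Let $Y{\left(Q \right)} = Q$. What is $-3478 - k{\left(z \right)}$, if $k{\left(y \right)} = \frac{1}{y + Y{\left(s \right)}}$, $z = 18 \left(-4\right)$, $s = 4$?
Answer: $- \frac{236503}{68} \approx -3478.0$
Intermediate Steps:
$z = -72$
$k{\left(y \right)} = \frac{1}{4 + y}$ ($k{\left(y \right)} = \frac{1}{y + 4} = \frac{1}{4 + y}$)
$-3478 - k{\left(z \right)} = -3478 - \frac{1}{4 - 72} = -3478 - \frac{1}{-68} = -3478 - - \frac{1}{68} = -3478 + \frac{1}{68} = - \frac{236503}{68}$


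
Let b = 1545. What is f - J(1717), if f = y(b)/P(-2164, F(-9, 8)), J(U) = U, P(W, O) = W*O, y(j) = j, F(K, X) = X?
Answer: -29726249/17312 ≈ -1717.1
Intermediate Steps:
P(W, O) = O*W
f = -1545/17312 (f = 1545/((8*(-2164))) = 1545/(-17312) = 1545*(-1/17312) = -1545/17312 ≈ -0.089244)
f - J(1717) = -1545/17312 - 1*1717 = -1545/17312 - 1717 = -29726249/17312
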